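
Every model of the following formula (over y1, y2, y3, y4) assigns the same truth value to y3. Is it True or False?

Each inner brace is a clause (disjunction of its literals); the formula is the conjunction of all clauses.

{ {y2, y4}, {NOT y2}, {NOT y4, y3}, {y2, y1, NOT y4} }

Suppose y3 = false.
Unit clause (NOT y2) forces y2 = false.
Unit clause (y4) forces y4 = true.
That conflicts with the unit clause (NOT y4).
So every satisfying assignment has y3 = True.

True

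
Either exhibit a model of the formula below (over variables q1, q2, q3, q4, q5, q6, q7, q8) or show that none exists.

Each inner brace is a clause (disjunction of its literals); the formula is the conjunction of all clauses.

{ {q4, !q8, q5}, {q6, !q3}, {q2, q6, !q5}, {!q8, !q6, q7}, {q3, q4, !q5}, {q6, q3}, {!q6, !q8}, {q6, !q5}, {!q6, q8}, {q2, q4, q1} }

Case q6 = true:
(!q8) alone gives q8 = false.
But (q8) is also a unit clause — contradiction.
That branch fails; take q6 = false instead.
(!q3) alone gives q3 = false.
But (q3) is also a unit clause — contradiction.
Neither q6 = true nor q6 = false works.

UNSATISFIABLE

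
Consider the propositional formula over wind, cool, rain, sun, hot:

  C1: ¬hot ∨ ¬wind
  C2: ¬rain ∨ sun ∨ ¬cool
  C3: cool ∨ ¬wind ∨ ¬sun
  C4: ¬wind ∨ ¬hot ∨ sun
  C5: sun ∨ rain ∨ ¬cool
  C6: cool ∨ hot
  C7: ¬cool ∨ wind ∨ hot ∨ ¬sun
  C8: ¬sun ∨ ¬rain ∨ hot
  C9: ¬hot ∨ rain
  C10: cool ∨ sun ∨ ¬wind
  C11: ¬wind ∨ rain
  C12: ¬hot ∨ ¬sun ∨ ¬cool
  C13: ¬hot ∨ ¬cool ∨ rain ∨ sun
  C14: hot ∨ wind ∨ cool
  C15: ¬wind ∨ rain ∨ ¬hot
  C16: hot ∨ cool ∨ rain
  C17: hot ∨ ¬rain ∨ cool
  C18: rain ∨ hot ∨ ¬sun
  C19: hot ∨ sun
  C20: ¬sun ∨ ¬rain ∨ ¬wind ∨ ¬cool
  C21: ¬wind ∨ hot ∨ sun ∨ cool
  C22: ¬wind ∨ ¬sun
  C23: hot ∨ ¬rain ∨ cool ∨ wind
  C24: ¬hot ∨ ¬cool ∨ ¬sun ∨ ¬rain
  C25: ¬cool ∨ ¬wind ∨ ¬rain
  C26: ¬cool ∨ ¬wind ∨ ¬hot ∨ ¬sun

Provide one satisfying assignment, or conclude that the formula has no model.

wind ↦ False; cool ↦ False; rain ↦ True; sun ↦ True; hot ↦ True

Case hot = True:
From the singleton clause (¬wind), wind = False.
From the singleton clause (rain), rain = True.
Case sun = True:
From the singleton clause (¬cool), cool = False.
This assignment satisfies each clause.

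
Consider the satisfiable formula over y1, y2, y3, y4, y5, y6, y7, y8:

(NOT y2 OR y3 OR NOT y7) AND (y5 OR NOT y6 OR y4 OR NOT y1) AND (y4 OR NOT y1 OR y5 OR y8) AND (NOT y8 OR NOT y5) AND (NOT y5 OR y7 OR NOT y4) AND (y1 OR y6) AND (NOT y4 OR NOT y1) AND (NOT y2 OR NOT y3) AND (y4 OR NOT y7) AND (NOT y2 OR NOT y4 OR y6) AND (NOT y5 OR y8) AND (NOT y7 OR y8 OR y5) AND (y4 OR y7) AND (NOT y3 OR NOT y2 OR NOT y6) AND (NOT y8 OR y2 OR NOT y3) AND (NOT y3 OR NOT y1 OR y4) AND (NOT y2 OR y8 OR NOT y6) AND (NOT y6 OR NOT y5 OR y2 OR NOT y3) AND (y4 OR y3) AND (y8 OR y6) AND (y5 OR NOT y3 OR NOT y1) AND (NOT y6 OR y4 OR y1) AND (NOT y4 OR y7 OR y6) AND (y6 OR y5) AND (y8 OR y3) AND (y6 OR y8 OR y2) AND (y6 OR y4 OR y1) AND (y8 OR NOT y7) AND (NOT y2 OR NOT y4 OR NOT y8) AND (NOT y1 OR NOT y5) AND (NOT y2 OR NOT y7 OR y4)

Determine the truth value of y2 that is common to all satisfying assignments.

False

Suppose y2 = true.
The clause (NOT y3) is unit, so y3 = false.
The clause (NOT y7) is unit, so y7 = false.
The clause (y4) is unit, so y4 = true.
The clause (NOT y5) is unit, so y5 = false.
The clause (NOT y1) is unit, so y1 = false.
The clause (y6) is unit, so y6 = true.
The clause (y8) is unit, so y8 = true.
But (NOT y8) is also a unit clause — contradiction.
So every satisfying assignment has y2 = False.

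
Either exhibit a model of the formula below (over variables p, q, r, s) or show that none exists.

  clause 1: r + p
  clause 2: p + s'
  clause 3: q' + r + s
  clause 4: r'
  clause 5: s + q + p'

p: 1,  q: 0,  r: 0,  s: 1

Unit clause (r') forces r = 0.
Unit clause (p) forces p = 1.
Branch on q: set q = 0.
Unit clause (s) forces s = 1.
All clauses are satisfied.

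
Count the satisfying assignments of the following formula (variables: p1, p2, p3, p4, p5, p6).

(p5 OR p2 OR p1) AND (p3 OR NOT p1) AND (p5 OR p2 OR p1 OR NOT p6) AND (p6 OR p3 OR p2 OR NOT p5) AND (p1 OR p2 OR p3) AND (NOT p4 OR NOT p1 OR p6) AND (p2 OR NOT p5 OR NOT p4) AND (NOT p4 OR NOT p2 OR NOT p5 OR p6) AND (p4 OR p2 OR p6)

There are 2^6 = 64 truth assignments over (p1, p2, p3, p4, p5, p6).
Split on p2. With p2 = true, the clauses containing p2 are satisfied and NOT p2 drops from the rest; 20 of the 2^5 = 32 assignments to the other variables satisfy what remains.
With p2 = false, by the same count on the reduced clause set, 4 assignments work.
Total: 20 + 4 = 24.

24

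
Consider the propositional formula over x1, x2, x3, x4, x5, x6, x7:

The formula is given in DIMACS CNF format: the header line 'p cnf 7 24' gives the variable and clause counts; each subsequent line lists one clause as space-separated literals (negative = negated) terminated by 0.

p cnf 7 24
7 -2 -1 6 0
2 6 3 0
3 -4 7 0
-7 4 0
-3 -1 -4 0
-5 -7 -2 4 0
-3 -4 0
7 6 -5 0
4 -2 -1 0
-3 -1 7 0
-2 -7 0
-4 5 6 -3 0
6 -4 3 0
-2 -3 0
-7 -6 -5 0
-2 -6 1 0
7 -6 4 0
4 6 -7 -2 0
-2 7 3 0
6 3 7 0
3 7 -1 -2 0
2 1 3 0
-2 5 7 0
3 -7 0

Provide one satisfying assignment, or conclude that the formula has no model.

x1 ↦ False, x2 ↦ False, x3 ↦ True, x4 ↦ False, x5 ↦ False, x6 ↦ False, x7 ↦ False

Suppose x7 = False.
Suppose x3 = True.
(¬x4) alone gives x4 = False.
(¬x1) alone gives x1 = False.
(¬x2) alone gives x2 = False.
(¬x6) alone gives x6 = False.
(¬x5) alone gives x5 = False.
All clauses are satisfied.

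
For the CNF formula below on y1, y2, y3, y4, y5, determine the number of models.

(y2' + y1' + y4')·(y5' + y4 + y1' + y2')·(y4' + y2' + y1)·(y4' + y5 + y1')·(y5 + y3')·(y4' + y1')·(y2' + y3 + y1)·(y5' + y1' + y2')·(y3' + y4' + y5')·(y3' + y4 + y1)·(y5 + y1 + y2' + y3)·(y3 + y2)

2

There are 2^5 = 32 truth assignments over (y1, y2, y3, y4, y5).
Split on y5. With y5 = 1, the clauses containing y5 are satisfied and y5' drops from the rest; 1 of the 2^4 = 16 assignments to the other variables satisfy what remains.
With y5 = 0, by the same count on the reduced clause set, 1 assignment works.
Total: 1 + 1 = 2.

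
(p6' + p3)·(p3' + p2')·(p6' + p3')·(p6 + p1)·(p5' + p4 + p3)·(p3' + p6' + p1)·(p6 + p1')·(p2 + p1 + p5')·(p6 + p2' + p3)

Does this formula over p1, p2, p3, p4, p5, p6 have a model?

Unsatisfiable

Branch on p6: set p6 = 0.
The clause (p1) is unit, so p1 = 1.
That conflicts with the unit clause (p1').
Backtrack on p6: now try p6 = 1.
The clause (p3) is unit, so p3 = 1.
That conflicts with the unit clause (p3').
Either choice for p6 ends in contradiction.
No assignment satisfies every clause.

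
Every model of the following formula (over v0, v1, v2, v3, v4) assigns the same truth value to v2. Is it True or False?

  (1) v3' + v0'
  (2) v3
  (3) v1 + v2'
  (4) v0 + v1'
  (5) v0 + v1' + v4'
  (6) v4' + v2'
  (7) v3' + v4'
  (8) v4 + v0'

Suppose v2 = 1.
Unit clause (v3) forces v3 = 1.
Unit clause (v0') forces v0 = 0.
Unit clause (v1) forces v1 = 1.
Now (v1') is unsatisfied and unit — conflict.
So every satisfying assignment has v2 = False.

False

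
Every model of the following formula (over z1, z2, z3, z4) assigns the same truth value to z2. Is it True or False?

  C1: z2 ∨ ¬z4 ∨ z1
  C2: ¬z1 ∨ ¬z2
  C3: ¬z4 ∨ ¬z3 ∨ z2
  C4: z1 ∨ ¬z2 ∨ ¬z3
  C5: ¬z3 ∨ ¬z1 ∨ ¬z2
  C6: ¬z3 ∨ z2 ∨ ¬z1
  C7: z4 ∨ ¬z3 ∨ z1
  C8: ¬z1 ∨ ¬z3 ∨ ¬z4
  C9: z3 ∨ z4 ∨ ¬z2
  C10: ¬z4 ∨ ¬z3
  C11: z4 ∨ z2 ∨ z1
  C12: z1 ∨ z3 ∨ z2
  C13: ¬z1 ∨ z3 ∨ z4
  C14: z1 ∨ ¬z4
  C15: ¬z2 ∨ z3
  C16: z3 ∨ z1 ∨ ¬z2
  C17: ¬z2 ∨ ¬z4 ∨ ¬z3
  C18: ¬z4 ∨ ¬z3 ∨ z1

Suppose z2 = True.
Unit clause (¬z1) forces z1 = False.
Unit clause (¬z3) forces z3 = False.
That conflicts with the unit clause (z3).
So every satisfying assignment has z2 = False.

False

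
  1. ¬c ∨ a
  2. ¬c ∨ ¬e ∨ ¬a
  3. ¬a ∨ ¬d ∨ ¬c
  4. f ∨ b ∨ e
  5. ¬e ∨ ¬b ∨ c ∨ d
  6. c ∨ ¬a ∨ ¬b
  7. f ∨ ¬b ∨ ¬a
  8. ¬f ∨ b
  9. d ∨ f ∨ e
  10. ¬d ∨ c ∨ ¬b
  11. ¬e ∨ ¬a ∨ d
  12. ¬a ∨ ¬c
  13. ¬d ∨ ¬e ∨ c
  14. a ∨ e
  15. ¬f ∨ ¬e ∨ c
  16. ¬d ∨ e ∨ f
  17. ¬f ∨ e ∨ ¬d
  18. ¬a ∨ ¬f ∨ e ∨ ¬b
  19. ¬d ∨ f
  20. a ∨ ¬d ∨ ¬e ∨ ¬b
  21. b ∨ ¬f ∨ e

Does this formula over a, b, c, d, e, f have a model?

Satisfiable

Branch on c: set c = False.
Branch on a: set a = False.
The clause (e) is unit, so e = True.
The clause (¬d) is unit, so d = False.
The clause (¬b) is unit, so b = False.
The clause (¬f) is unit, so f = False.
All clauses are satisfied.
A satisfying assignment: a: False,  b: False,  c: False,  d: False,  e: True,  f: False.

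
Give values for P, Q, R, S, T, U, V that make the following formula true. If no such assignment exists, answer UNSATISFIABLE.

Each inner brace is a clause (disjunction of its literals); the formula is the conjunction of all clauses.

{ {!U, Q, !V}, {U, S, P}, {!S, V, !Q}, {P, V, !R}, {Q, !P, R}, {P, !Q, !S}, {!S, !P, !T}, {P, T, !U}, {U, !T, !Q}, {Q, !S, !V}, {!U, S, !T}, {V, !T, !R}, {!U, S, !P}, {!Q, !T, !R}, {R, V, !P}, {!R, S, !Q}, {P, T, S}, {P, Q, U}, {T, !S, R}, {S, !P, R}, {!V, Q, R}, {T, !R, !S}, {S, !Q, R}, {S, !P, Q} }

P: false; Q: false; R: false; S: true; T: true; U: true; V: false

Case U = true:
Case Q = false:
Unit clause (!V) forces V = false.
Case P = false:
Unit clause (!R) forces R = false.
Unit clause (T) forces T = true.
Unit clause (S) forces S = true.
This assignment satisfies each clause.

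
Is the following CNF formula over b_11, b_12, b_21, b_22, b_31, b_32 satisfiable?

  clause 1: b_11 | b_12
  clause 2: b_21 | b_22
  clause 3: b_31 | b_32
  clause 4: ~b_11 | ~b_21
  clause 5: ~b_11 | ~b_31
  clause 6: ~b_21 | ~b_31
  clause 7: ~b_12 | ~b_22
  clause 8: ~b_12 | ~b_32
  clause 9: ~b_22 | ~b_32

Try b_11 = 1.
From the singleton clause (~b_21), b_21 = 0.
From the singleton clause (b_22), b_22 = 1.
From the singleton clause (~b_31), b_31 = 0.
From the singleton clause (b_32), b_32 = 1.
But (~b_32) is also a unit clause — contradiction.
Backtrack on b_11: now try b_11 = 0.
From the singleton clause (b_12), b_12 = 1.
From the singleton clause (~b_22), b_22 = 0.
From the singleton clause (b_21), b_21 = 1.
From the singleton clause (~b_31), b_31 = 0.
From the singleton clause (b_32), b_32 = 1.
But (~b_32) is also a unit clause — contradiction.
Neither b_11 = 1 nor b_11 = 0 works.
No assignment satisfies every clause.

Unsatisfiable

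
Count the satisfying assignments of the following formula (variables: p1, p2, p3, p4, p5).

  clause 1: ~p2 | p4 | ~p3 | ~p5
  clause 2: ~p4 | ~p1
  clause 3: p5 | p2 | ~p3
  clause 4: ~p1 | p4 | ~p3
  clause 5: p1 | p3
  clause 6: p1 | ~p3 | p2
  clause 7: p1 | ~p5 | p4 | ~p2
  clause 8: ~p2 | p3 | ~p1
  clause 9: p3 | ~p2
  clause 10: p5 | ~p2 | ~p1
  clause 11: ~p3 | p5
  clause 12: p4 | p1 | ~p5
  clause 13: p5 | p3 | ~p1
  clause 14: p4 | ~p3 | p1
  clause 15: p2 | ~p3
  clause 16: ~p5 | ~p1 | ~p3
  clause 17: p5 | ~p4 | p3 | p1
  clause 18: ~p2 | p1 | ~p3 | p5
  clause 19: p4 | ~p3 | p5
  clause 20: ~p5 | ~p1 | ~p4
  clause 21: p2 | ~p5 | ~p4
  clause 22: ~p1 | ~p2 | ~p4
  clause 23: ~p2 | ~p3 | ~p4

1

There are 2^5 = 32 truth assignments over (p1, p2, p3, p4, p5).
Split on p4. With p4 = 1, the clauses containing p4 are satisfied and ~p4 drops from the rest; 0 of the 2^4 = 16 assignments to the other variables satisfy what remains.
With p4 = 0, by the same count on the reduced clause set, 1 assignment works.
(One model: p1=T, p2=F, p3=F, p4=F, p5=T.)
Total: 0 + 1 = 1.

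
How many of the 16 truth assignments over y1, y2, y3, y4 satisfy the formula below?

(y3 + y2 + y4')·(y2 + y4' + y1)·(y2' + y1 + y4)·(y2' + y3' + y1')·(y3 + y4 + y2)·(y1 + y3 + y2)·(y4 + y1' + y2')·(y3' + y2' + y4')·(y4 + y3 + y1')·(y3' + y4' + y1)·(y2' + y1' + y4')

4

There are 2^4 = 16 truth assignments over (y1, y2, y3, y4).
Split on y4. With y4 = 1, the clauses containing y4 are satisfied and y4' drops from the rest; 2 of the 2^3 = 8 assignments to the other variables satisfy what remains.
With y4 = 0, by the same count on the reduced clause set, 2 assignments work.
Total: 2 + 2 = 4.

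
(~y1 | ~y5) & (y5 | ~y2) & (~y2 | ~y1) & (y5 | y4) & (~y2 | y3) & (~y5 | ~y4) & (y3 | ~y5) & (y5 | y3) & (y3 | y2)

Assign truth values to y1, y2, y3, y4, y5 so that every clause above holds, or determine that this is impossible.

Branch on y1: set y1 = 0.
Branch on y5: set y5 = 1.
Unit clause (~y4) forces y4 = 0.
Unit clause (y3) forces y3 = 1.
All clauses hold; y2 can take either value.

y1: 0,  y2: 0,  y3: 1,  y4: 0,  y5: 1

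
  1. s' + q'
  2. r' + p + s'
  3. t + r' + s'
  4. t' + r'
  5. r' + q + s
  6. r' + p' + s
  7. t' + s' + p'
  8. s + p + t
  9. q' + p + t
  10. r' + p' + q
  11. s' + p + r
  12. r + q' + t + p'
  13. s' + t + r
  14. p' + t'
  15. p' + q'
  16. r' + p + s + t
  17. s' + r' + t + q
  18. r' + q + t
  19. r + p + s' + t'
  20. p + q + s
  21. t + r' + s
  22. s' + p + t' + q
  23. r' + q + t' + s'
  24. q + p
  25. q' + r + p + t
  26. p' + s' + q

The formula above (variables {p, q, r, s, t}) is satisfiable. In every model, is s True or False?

False

Suppose s = 1.
The clause (q') is unit, so q = 0.
The clause (p) is unit, so p = 1.
Now (p') is unsatisfied and unit — conflict.
So every satisfying assignment has s = False.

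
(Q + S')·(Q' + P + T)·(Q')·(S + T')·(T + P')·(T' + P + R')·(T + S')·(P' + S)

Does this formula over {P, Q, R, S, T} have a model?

Satisfiable

The clause (Q') is unit, so Q = 0.
The clause (S') is unit, so S = 0.
The clause (T') is unit, so T = 0.
The clause (P') is unit, so P = 0.
Every clause is now satisfied; R is unconstrained.
A satisfying assignment: P=0, Q=0, R=1, S=0, T=0.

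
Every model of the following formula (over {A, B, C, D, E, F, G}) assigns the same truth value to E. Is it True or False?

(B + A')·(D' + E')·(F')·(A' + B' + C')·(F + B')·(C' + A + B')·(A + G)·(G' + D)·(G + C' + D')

False

Suppose E = 1.
The clause (D') is unit, so D = 0.
The clause (F') is unit, so F = 0.
The clause (B') is unit, so B = 0.
The clause (A') is unit, so A = 0.
The clause (G) is unit, so G = 1.
That conflicts with the unit clause (G').
So every satisfying assignment has E = False.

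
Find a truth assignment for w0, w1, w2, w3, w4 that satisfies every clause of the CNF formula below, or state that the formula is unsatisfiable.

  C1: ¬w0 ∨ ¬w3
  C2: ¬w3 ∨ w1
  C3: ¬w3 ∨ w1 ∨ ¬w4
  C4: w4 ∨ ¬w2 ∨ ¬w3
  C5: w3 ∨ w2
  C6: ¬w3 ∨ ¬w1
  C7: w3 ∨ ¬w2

UNSATISFIABLE

Try w0 = False.
Try w3 = False.
Unit clause (w2) forces w2 = True.
But (¬w2) is also a unit clause — contradiction.
That branch fails; take w3 = True instead.
Unit clause (w1) forces w1 = True.
But (¬w1) is also a unit clause — contradiction.
Both values of w3 lead to a conflict.
That branch fails; take w0 = True instead.
Unit clause (¬w3) forces w3 = False.
Unit clause (w2) forces w2 = True.
But (¬w2) is also a unit clause — contradiction.
Both values of w0 lead to a conflict.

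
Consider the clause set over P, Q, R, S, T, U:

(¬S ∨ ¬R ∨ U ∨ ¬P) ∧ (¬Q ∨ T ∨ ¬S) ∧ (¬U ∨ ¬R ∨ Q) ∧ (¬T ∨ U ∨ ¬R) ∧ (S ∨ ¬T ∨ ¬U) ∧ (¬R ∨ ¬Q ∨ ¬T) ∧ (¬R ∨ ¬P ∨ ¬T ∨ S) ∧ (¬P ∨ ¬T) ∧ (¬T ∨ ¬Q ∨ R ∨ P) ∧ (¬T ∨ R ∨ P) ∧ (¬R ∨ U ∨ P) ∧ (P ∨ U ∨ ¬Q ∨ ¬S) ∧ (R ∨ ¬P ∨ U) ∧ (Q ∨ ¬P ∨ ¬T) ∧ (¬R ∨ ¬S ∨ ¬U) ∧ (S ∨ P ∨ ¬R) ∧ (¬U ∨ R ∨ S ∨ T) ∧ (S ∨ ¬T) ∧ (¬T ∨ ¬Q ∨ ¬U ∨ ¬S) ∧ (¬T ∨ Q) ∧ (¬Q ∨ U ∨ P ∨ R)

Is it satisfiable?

Yes

Suppose P = False.
Suppose T = False.
Suppose Q = False.
Suppose U = False.
From the singleton clause (¬R), R = False.
Every clause is now satisfied; S is unconstrained.
A satisfying assignment: P: False,  Q: False,  R: False,  S: False,  T: False,  U: False.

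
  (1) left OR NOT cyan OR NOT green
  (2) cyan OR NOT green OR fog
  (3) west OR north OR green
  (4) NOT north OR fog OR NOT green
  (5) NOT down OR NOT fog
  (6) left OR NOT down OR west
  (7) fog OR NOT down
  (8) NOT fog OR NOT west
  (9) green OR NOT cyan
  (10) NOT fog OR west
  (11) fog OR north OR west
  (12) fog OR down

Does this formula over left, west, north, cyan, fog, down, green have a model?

Branch on down: set down = false.
From the singleton clause (fog), fog = true.
From the singleton clause (NOT west), west = false.
That conflicts with the unit clause (west).
Undo down and try down = true.
From the singleton clause (NOT fog), fog = false.
That conflicts with the unit clause (fog).
Neither down = true nor down = false works.
No assignment satisfies every clause.

No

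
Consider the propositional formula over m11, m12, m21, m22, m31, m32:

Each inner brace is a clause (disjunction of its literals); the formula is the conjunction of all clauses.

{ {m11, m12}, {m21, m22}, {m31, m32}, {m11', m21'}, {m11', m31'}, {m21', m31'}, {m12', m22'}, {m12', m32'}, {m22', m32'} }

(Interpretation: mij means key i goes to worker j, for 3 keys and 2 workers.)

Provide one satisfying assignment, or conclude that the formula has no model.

UNSATISFIABLE

Suppose m11 = 1.
The clause (m21') is unit, so m21 = 0.
The clause (m22) is unit, so m22 = 1.
The clause (m31') is unit, so m31 = 0.
The clause (m32) is unit, so m32 = 1.
But (m32') is also a unit clause — contradiction.
Backtrack on m11: now try m11 = 0.
The clause (m12) is unit, so m12 = 1.
The clause (m22') is unit, so m22 = 0.
The clause (m21) is unit, so m21 = 1.
The clause (m31') is unit, so m31 = 0.
The clause (m32) is unit, so m32 = 1.
But (m32') is also a unit clause — contradiction.
Either choice for m11 ends in contradiction.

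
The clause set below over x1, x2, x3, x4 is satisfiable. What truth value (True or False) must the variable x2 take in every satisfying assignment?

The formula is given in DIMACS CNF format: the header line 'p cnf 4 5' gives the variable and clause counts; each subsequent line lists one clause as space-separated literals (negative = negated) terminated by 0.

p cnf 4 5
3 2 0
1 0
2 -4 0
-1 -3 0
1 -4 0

Suppose x2 = False.
The clause (x3) is unit, so x3 = True.
The clause (x1) is unit, so x1 = True.
But (¬x1) is also a unit clause — contradiction.
So every satisfying assignment has x2 = True.

True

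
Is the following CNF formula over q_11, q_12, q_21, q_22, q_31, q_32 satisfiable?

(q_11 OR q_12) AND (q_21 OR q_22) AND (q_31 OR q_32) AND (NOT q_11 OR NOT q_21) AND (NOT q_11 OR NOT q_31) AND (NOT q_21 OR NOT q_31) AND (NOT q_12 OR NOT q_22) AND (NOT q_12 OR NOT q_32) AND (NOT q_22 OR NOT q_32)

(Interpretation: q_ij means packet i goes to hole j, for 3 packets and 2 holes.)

Case q_11 = true:
The clause (NOT q_21) is unit, so q_21 = false.
The clause (q_22) is unit, so q_22 = true.
The clause (NOT q_31) is unit, so q_31 = false.
The clause (q_32) is unit, so q_32 = true.
But (NOT q_32) is also a unit clause — contradiction.
Undo q_11 and try q_11 = false.
The clause (q_12) is unit, so q_12 = true.
The clause (NOT q_22) is unit, so q_22 = false.
The clause (q_21) is unit, so q_21 = true.
The clause (NOT q_31) is unit, so q_31 = false.
The clause (q_32) is unit, so q_32 = true.
But (NOT q_32) is also a unit clause — contradiction.
Either choice for q_11 ends in contradiction.
No assignment satisfies every clause.

No, unsatisfiable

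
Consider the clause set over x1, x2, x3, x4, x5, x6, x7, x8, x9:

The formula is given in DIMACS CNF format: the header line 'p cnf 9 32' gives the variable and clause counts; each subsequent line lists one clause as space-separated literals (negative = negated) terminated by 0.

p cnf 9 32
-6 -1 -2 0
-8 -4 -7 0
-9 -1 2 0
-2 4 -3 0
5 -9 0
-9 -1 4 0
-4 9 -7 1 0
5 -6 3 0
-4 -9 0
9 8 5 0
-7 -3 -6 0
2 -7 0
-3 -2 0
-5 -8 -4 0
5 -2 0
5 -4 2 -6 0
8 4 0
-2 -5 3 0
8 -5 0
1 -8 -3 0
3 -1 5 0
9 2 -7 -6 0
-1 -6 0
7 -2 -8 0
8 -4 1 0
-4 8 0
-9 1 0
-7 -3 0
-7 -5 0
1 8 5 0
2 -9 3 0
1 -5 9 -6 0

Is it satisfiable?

Satisfiable

Try x5 = False.
The clause (¬x9) is unit, so x9 = False.
The clause (x8) is unit, so x8 = True.
The clause (¬x2) is unit, so x2 = False.
The clause (¬x7) is unit, so x7 = False.
Try x6 = False.
Try x1 = False.
The clause (¬x3) is unit, so x3 = False.
Every clause is now satisfied; x4 is unconstrained.
A satisfying assignment: x1=False,  x2=False,  x3=False,  x4=False,  x5=False,  x6=False,  x7=False,  x8=True,  x9=False.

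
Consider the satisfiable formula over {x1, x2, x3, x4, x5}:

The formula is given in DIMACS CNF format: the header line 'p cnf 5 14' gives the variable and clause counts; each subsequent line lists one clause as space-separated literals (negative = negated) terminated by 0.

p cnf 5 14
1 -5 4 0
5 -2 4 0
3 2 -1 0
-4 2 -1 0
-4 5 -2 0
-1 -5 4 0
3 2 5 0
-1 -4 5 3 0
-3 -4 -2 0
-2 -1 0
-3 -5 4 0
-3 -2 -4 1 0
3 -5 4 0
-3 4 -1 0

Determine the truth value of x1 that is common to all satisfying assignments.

False

Suppose x1 = True.
From the singleton clause (¬x2), x2 = False.
From the singleton clause (x3), x3 = True.
From the singleton clause (¬x4), x4 = False.
That conflicts with the unit clause (x4).
So every satisfying assignment has x1 = False.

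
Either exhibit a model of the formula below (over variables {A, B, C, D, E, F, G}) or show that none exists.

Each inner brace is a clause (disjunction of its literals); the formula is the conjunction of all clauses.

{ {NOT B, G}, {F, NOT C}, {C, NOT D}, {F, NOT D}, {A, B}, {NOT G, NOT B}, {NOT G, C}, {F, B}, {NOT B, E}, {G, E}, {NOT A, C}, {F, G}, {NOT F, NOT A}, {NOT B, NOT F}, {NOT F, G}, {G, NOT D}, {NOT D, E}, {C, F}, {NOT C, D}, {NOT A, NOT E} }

UNSATISFIABLE

Try B = false.
Unit clause (A) forces A = true.
Unit clause (F) forces F = true.
Now (NOT F) is unsatisfied and unit — conflict.
So B must be the other value — set B = true.
Unit clause (G) forces G = true.
Now (NOT G) is unsatisfied and unit — conflict.
Neither B = true nor B = false works.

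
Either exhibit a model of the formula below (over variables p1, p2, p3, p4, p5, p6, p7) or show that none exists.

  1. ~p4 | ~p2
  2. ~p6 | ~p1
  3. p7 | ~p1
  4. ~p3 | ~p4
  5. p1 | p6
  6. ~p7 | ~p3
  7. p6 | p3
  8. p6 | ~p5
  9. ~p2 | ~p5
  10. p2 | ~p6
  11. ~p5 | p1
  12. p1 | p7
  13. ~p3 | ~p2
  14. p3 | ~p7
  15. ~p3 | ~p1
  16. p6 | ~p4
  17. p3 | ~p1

UNSATISFIABLE

Try p4 = 0.
Try p6 = 0.
From the singleton clause (p1), p1 = 1.
From the singleton clause (p7), p7 = 1.
From the singleton clause (~p3), p3 = 0.
Now (p3) is unsatisfied and unit — conflict.
Backtrack on p6: now try p6 = 1.
From the singleton clause (~p1), p1 = 0.
From the singleton clause (p2), p2 = 1.
From the singleton clause (~p5), p5 = 0.
From the singleton clause (p7), p7 = 1.
From the singleton clause (~p3), p3 = 0.
Now (p3) is unsatisfied and unit — conflict.
Both values of p6 lead to a conflict.
Backtrack on p4: now try p4 = 1.
From the singleton clause (~p2), p2 = 0.
From the singleton clause (~p3), p3 = 0.
From the singleton clause (p6), p6 = 1.
Now (~p6) is unsatisfied and unit — conflict.
Both values of p4 lead to a conflict.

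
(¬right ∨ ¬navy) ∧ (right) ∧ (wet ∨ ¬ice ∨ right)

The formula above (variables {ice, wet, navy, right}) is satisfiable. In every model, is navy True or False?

False

Suppose navy = True.
From the singleton clause (¬right), right = False.
But (right) is also a unit clause — contradiction.
So every satisfying assignment has navy = False.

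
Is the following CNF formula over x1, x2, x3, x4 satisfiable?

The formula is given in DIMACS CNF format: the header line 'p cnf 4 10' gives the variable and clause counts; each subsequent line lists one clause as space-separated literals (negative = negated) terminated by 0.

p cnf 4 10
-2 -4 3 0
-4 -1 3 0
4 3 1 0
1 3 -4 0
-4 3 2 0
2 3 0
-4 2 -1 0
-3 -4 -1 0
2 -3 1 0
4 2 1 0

Branch on x2: set x2 = True.
Branch on x4: set x4 = False.
Branch on x3: set x3 = False.
From the singleton clause (x1), x1 = True.
This assignment satisfies each clause.
A satisfying assignment: x1=True; x2=True; x3=False; x4=False.

Yes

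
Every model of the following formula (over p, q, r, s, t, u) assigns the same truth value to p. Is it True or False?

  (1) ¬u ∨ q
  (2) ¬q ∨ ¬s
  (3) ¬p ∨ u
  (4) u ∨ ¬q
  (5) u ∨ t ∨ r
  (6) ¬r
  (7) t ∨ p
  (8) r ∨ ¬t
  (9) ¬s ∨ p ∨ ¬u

True

Suppose p = False.
(¬r) alone gives r = False.
(t) alone gives t = True.
But (¬t) is also a unit clause — contradiction.
So every satisfying assignment has p = True.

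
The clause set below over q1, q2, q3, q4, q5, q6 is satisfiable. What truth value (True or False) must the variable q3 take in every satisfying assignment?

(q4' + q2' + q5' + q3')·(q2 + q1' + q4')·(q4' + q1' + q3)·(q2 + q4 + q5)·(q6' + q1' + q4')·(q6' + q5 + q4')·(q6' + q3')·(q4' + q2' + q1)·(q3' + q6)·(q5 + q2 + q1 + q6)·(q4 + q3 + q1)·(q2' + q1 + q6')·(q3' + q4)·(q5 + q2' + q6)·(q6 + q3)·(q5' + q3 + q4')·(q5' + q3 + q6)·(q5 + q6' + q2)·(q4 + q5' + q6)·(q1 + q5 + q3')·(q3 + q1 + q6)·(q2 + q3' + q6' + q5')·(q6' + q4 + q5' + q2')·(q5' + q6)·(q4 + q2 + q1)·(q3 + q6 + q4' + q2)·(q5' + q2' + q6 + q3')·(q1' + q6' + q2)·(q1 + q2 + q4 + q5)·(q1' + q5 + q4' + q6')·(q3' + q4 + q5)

False

Suppose q3 = 1.
(q6') alone gives q6 = 0.
But (q6) is also a unit clause — contradiction.
So every satisfying assignment has q3 = False.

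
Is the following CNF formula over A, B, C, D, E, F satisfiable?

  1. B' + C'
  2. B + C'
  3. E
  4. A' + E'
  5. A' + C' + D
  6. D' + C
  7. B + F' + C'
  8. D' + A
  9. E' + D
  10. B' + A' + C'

No

Unit clause (E) forces E = 1.
Unit clause (A') forces A = 0.
Unit clause (D') forces D = 0.
But (D) is also a unit clause — contradiction.
No assignment satisfies every clause.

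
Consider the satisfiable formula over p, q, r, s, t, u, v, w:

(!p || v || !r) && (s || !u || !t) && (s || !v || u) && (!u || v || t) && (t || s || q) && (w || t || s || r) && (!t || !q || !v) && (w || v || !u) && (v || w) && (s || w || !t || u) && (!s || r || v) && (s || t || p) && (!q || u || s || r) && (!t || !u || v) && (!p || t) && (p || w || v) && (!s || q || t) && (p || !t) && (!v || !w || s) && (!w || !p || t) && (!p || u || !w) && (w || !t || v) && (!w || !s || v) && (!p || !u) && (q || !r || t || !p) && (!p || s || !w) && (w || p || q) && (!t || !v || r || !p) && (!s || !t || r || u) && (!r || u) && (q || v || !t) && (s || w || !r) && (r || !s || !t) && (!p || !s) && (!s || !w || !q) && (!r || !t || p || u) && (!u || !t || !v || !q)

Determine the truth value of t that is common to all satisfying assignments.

Suppose t = true.
The clause (p) is unit, so p = true.
The clause (!u) is unit, so u = false.
The clause (!w) is unit, so w = false.
The clause (v) is unit, so v = true.
The clause (s) is unit, so s = true.
That conflicts with the unit clause (!s).
So every satisfying assignment has t = False.

False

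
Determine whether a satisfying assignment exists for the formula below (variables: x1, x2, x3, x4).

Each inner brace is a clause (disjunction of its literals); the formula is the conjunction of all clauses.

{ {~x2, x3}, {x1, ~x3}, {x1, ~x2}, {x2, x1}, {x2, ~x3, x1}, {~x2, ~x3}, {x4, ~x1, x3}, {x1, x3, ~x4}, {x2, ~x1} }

No

Case x2 = 0:
The clause (x1) is unit, so x1 = 1.
That conflicts with the unit clause (~x1).
Undo x2 and try x2 = 1.
The clause (x3) is unit, so x3 = 1.
That conflicts with the unit clause (~x3).
Neither x2 = 1 nor x2 = 0 works.
No assignment satisfies every clause.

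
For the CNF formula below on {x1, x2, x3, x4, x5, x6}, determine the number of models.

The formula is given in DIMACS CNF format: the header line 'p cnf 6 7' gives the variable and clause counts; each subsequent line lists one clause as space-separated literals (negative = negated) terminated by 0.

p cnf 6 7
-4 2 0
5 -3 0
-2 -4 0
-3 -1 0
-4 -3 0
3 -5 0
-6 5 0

There are 2^6 = 64 truth assignments over (x1, x2, x3, x4, x5, x6).
Split on x1. With x1 = True, the clauses containing x1 are satisfied and ¬x1 drops from the rest; 2 of the 2^5 = 32 assignments to the other variables satisfy what remains.
With x1 = False, by the same count on the reduced clause set, 6 assignments work.
(One model: x1=F, x2=F, x3=F, x4=F, x5=F, x6=F.)
Total: 2 + 6 = 8.

8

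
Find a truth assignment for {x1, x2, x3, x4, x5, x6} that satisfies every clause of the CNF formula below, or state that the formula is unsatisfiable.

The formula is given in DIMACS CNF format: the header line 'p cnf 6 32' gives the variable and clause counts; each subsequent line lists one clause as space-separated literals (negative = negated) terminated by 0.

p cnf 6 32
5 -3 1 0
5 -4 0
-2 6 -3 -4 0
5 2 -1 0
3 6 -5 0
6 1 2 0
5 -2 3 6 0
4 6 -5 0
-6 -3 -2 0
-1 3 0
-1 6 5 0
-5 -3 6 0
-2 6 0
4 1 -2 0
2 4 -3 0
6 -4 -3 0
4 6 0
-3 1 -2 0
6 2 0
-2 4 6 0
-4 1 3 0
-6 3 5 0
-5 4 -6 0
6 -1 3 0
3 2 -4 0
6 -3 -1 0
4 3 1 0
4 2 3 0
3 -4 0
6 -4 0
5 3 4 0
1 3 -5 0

x1=False,  x2=False,  x3=True,  x4=True,  x5=True,  x6=True

Branch on x5: set x5 = True.
Branch on x3: set x3 = True.
(x6) alone gives x6 = True.
(¬x2) alone gives x2 = False.
(x4) alone gives x4 = True.
No clause remains; x1 is free.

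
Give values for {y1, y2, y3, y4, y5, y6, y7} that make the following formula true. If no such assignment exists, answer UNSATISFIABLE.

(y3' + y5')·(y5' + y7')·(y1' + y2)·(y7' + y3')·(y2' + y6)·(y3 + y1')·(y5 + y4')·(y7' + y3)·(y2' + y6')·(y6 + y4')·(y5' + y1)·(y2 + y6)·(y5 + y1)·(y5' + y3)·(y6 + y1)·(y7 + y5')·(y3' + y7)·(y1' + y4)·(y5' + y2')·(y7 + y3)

UNSATISFIABLE

Suppose y3 = 0.
From the singleton clause (y1'), y1 = 0.
From the singleton clause (y7'), y7 = 0.
That conflicts with the unit clause (y7).
So y3 must be the other value — set y3 = 1.
From the singleton clause (y5'), y5 = 0.
From the singleton clause (y7'), y7 = 0.
That conflicts with the unit clause (y7).
Both values of y3 lead to a conflict.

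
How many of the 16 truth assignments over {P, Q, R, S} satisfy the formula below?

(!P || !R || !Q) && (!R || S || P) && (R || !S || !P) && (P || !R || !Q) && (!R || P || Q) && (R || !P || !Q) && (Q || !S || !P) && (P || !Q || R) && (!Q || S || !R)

There are 2^4 = 16 truth assignments over (P, Q, R, S).
Split on Q. With Q = true, the clauses containing Q are satisfied and !Q drops from the rest; 0 of the 2^3 = 8 assignments to the other variables satisfy what remains.
With Q = false, by the same count on the reduced clause set, 4 assignments work.
Total: 0 + 4 = 4.

4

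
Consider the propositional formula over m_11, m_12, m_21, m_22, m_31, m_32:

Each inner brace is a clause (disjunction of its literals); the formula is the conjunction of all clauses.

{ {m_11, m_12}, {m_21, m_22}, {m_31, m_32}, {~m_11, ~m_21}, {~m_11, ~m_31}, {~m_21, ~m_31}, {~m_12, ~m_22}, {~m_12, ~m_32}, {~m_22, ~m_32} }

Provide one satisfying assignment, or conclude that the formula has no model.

UNSATISFIABLE

Try m_11 = 1.
(~m_21) alone gives m_21 = 0.
(m_22) alone gives m_22 = 1.
(~m_31) alone gives m_31 = 0.
(m_32) alone gives m_32 = 1.
Now (~m_32) is unsatisfied and unit — conflict.
That branch fails; take m_11 = 0 instead.
(m_12) alone gives m_12 = 1.
(~m_22) alone gives m_22 = 0.
(m_21) alone gives m_21 = 1.
(~m_31) alone gives m_31 = 0.
(m_32) alone gives m_32 = 1.
Now (~m_32) is unsatisfied and unit — conflict.
Neither m_11 = 1 nor m_11 = 0 works.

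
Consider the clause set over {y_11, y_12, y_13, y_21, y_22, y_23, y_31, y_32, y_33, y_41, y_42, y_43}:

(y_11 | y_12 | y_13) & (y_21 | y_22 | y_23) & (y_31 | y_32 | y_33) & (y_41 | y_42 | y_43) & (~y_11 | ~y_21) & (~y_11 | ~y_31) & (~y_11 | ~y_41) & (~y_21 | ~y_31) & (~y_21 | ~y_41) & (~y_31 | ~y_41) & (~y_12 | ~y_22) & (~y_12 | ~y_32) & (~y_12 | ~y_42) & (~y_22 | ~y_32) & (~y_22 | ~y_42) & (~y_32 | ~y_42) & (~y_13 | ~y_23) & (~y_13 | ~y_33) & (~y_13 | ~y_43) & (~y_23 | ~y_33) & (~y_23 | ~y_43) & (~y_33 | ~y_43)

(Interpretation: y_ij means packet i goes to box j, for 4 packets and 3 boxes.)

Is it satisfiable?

Unsatisfiable

Branch on y_11: set y_11 = 0.
Branch on y_12: set y_12 = 1.
From the singleton clause (~y_22), y_22 = 0.
From the singleton clause (~y_32), y_32 = 0.
From the singleton clause (~y_42), y_42 = 0.
Branch on y_21: set y_21 = 1.
From the singleton clause (~y_31), y_31 = 0.
From the singleton clause (y_33), y_33 = 1.
From the singleton clause (~y_41), y_41 = 0.
From the singleton clause (y_43), y_43 = 1.
But (~y_43) is also a unit clause — contradiction.
Backtrack on y_21: now try y_21 = 0.
From the singleton clause (y_23), y_23 = 1.
From the singleton clause (~y_13), y_13 = 0.
From the singleton clause (~y_33), y_33 = 0.
From the singleton clause (y_31), y_31 = 1.
From the singleton clause (~y_41), y_41 = 0.
From the singleton clause (y_43), y_43 = 1.
But (~y_43) is also a unit clause — contradiction.
Either choice for y_21 ends in contradiction.
Backtrack on y_12: now try y_12 = 0.
From the singleton clause (y_13), y_13 = 1.
From the singleton clause (~y_23), y_23 = 0.
From the singleton clause (~y_33), y_33 = 0.
From the singleton clause (~y_43), y_43 = 0.
Branch on y_21: set y_21 = 1.
From the singleton clause (~y_31), y_31 = 0.
From the singleton clause (y_32), y_32 = 1.
From the singleton clause (~y_41), y_41 = 0.
From the singleton clause (y_42), y_42 = 1.
But (~y_42) is also a unit clause — contradiction.
Backtrack on y_21: now try y_21 = 0.
From the singleton clause (y_22), y_22 = 1.
From the singleton clause (~y_32), y_32 = 0.
From the singleton clause (y_31), y_31 = 1.
From the singleton clause (~y_41), y_41 = 0.
From the singleton clause (y_42), y_42 = 1.
But (~y_42) is also a unit clause — contradiction.
Either choice for y_21 ends in contradiction.
Either choice for y_12 ends in contradiction.
Backtrack on y_11: now try y_11 = 1.
From the singleton clause (~y_21), y_21 = 0.
From the singleton clause (~y_31), y_31 = 0.
From the singleton clause (~y_41), y_41 = 0.
Branch on y_22: set y_22 = 1.
From the singleton clause (~y_12), y_12 = 0.
From the singleton clause (~y_32), y_32 = 0.
From the singleton clause (y_33), y_33 = 1.
From the singleton clause (~y_42), y_42 = 0.
From the singleton clause (y_43), y_43 = 1.
But (~y_43) is also a unit clause — contradiction.
Backtrack on y_22: now try y_22 = 0.
From the singleton clause (y_23), y_23 = 1.
From the singleton clause (~y_13), y_13 = 0.
From the singleton clause (~y_33), y_33 = 0.
From the singleton clause (y_32), y_32 = 1.
From the singleton clause (~y_12), y_12 = 0.
From the singleton clause (~y_42), y_42 = 0.
From the singleton clause (y_43), y_43 = 1.
But (~y_43) is also a unit clause — contradiction.
Either choice for y_22 ends in contradiction.
Either choice for y_11 ends in contradiction.
No assignment satisfies every clause.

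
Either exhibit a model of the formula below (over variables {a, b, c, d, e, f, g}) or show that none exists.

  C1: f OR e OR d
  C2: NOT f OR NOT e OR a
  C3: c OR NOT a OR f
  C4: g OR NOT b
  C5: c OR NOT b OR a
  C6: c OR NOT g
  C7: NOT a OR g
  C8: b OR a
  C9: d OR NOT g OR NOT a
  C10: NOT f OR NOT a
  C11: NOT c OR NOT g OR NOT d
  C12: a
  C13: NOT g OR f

UNSATISFIABLE

The clause (a) is unit, so a = true.
The clause (g) is unit, so g = true.
The clause (c) is unit, so c = true.
The clause (d) is unit, so d = true.
Now (NOT d) is unsatisfied and unit — conflict.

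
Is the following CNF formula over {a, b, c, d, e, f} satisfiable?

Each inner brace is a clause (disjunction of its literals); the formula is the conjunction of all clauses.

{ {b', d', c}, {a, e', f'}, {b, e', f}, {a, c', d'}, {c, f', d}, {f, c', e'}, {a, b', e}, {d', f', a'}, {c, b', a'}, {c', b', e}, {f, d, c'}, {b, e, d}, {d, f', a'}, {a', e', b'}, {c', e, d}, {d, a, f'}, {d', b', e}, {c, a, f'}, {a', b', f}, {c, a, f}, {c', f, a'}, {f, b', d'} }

Suppose b = 0.
Suppose e = 0.
Unit clause (d) forces d = 1.
Suppose a = 1.
Unit clause (f') forces f = 0.
Unit clause (c') forces c = 0.
All clauses are satisfied.
A satisfying assignment: a: 1; b: 0; c: 0; d: 1; e: 0; f: 0.

Satisfiable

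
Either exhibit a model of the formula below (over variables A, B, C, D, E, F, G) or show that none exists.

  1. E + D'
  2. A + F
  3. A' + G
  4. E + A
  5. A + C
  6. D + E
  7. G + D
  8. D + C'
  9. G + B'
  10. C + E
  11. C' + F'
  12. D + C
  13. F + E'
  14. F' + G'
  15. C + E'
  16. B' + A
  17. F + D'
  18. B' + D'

Branch on E: set E = 1.
(F) alone gives F = 1.
(C') alone gives C = 0.
That conflicts with the unit clause (C).
So E must be the other value — set E = 0.
(D') alone gives D = 0.
That conflicts with the unit clause (D).
Neither E = 1 nor E = 0 works.

UNSATISFIABLE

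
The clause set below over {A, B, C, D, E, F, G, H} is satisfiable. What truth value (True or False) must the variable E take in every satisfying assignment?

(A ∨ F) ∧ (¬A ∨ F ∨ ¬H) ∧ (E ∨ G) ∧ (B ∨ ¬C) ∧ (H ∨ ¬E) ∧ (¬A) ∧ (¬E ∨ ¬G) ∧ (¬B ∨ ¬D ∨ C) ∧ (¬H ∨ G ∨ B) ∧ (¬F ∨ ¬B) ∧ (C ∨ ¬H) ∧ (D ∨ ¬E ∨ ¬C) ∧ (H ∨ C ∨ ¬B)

False

Suppose E = True.
The clause (H) is unit, so H = True.
The clause (¬A) is unit, so A = False.
The clause (F) is unit, so F = True.
The clause (¬G) is unit, so G = False.
The clause (B) is unit, so B = True.
That conflicts with the unit clause (¬B).
So every satisfying assignment has E = False.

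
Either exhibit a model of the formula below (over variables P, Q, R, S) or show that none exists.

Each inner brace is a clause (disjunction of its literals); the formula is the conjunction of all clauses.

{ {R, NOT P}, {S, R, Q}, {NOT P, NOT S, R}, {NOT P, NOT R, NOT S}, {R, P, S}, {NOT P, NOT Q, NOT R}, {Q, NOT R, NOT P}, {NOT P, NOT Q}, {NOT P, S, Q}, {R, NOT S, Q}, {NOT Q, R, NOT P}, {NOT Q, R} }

Branch on R: set R = true.
Branch on P: set P = false.
Every clause is now satisfied; Q, S are unconstrained.

P ↦ false; Q ↦ false; R ↦ true; S ↦ false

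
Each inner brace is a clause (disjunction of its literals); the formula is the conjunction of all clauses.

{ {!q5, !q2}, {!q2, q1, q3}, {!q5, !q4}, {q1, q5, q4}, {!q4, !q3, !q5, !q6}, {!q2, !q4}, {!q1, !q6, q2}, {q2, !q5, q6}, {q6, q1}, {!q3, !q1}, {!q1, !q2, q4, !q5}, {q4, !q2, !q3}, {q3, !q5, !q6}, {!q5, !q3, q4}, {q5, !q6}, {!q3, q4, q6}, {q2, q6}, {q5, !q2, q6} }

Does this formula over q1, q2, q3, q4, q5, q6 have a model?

No

Branch on q5: set q5 = false.
The clause (!q6) is unit, so q6 = false.
The clause (q1) is unit, so q1 = true.
The clause (!q3) is unit, so q3 = false.
The clause (q2) is unit, so q2 = true.
Now (!q2) is unsatisfied and unit — conflict.
Undo q5 and try q5 = true.
The clause (!q2) is unit, so q2 = false.
The clause (!q4) is unit, so q4 = false.
The clause (q6) is unit, so q6 = true.
The clause (!q1) is unit, so q1 = false.
The clause (q3) is unit, so q3 = true.
Now (!q3) is unsatisfied and unit — conflict.
Neither q5 = true nor q5 = false works.
No assignment satisfies every clause.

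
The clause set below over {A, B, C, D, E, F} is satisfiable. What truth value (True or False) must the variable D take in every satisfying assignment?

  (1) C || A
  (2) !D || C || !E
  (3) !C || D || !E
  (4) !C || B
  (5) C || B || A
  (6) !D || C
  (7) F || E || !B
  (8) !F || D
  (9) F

True

Suppose D = false.
(!F) alone gives F = false.
Now (F) is unsatisfied and unit — conflict.
So every satisfying assignment has D = True.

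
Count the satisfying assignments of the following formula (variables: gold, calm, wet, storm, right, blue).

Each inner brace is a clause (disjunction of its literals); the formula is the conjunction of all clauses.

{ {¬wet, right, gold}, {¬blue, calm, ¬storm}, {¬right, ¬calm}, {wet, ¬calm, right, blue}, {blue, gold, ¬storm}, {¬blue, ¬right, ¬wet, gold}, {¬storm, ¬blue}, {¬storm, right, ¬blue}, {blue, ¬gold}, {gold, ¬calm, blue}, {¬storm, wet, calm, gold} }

There are 2^6 = 64 truth assignments over (gold, calm, wet, storm, right, blue).
Split on gold. With gold = True, the clauses containing gold are satisfied and ¬gold drops from the rest; 6 of the 2^5 = 32 assignments to the other variables satisfy what remains.
With gold = False, by the same count on the reduced clause set, 6 assignments work.
Total: 6 + 6 = 12.

12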